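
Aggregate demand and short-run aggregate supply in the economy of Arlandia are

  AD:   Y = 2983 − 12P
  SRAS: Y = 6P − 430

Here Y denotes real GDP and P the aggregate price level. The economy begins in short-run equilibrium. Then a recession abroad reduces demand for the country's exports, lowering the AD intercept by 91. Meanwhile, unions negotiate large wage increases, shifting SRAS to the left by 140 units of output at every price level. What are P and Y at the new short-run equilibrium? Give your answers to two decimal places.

P = 192.33, Y = 584.00

After both shocks: AD is Y = 2892 − 12P and SRAS is Y = 6P − 570.
Setting them equal: 3462 = 18P, so P = 192.33.
Substituting into AD, Y = 584.00.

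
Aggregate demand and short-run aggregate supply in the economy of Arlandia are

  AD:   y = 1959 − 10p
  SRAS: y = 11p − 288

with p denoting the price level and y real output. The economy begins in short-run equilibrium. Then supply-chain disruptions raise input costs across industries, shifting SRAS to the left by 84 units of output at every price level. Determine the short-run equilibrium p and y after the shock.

p = 111, y = 849

This is a negative supply shock: SRAS shifts left.
New SRAS: y = 11p − 372.
Set AD = SRAS: 1959 − 10p = 11p − 372, so 2331 = 21p and p = 111.
y = 1959 − 10·111 = 849.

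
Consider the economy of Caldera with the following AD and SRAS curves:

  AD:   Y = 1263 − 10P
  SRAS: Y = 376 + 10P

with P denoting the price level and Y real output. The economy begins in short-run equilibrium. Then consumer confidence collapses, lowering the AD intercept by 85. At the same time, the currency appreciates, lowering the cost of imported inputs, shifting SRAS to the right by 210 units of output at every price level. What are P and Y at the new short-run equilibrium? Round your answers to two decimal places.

P = 29.60, Y = 882.00

After both shocks: AD is Y = 1178 − 10P and SRAS is Y = 586 + 10P.
Setting them equal: 592 = 20P, so P = 29.60.
Substituting into AD, Y = 882.00.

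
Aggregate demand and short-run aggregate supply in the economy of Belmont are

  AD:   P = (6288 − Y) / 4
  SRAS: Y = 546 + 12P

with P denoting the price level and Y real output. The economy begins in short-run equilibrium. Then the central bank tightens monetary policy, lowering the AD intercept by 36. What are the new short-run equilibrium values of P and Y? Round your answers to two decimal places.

This is a negative demand shock: AD shifts left.
New AD: Y = 6252 − 4P.
Set AD = SRAS: 6252 − 4P = 546 + 12P, so 5706 = 16P and P = 356.63.
Substituting into AD, Y = 4825.50.

P = 356.63, Y = 4825.50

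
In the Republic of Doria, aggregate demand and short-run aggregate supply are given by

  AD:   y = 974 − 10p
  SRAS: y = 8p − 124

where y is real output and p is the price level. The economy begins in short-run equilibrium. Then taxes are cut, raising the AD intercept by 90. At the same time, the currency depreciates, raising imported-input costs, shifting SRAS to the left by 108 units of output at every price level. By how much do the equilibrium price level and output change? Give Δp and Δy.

Δp = +11, Δy = -20

After both shocks: AD is y = 1064 − 10p and SRAS is y = 8p − 232.
Setting them equal: 1296 = 18p, so p = 72.
y = 1064 − 10·72 = 344.
Initially p = 61, y = 364, so Δp = +11 and Δy = -20.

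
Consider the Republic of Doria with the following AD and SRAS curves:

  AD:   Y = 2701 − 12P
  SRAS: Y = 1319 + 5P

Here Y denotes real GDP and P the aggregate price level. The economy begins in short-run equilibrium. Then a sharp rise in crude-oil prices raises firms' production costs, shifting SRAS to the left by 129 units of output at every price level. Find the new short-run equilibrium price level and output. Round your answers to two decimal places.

P = 88.88, Y = 1634.41

This is a negative supply shock: SRAS shifts left.
New SRAS: Y = 1190 + 5P.
Set AD = SRAS: 2701 − 12P = 1190 + 5P, so 1511 = 17P and P = 88.88.
Substituting into AD, Y = 1634.41.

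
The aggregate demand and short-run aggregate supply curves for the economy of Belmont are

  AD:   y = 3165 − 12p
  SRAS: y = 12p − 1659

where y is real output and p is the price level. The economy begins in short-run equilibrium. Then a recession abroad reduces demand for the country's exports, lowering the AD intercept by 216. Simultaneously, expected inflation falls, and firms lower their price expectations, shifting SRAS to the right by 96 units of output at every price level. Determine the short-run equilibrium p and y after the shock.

After both shocks: AD is y = 2949 − 12p and SRAS is y = 12p − 1563.
Setting them equal: 4512 = 24p, so p = 188.
y = 2949 − 12·188 = 693.

p = 188, y = 693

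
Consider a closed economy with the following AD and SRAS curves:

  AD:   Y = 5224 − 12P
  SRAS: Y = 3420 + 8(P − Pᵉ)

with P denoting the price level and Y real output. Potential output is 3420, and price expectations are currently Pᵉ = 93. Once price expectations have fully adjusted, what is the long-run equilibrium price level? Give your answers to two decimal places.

Short run: with Pᵉ = 93, SRAS is Y = 2676 + 8P. Setting AD = SRAS gives 2548 = 20P, so P = 127.40 and Y = 5224 − 12P = 3695.20.
Output 3695.20 is above potential 3420, so over time expected prices rise and SRAS shifts left until Y returns to 3420.
Long run: Y = 3420 on the AD curve gives 3420 = 5224 − 12P, so P = 150.33.

Long-run P = 150.33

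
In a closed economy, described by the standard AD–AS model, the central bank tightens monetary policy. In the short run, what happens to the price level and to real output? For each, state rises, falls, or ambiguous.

This is a negative demand shock: AD shifts left.
Moving along the upward-sloping SRAS curve, P falls and Y falls.

Price level: falls; output: falls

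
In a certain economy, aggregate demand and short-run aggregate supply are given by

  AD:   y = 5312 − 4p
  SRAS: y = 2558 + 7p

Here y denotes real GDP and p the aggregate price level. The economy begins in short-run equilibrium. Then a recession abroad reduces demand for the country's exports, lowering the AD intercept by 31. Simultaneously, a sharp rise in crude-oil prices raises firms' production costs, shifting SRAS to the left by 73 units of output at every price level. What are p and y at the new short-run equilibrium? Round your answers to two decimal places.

After both shocks: AD is y = 5281 − 4p and SRAS is y = 2485 + 7p.
Setting them equal: 2796 = 11p, so p = 254.18.
Substituting into AD, y = 4264.27.

p = 254.18, y = 4264.27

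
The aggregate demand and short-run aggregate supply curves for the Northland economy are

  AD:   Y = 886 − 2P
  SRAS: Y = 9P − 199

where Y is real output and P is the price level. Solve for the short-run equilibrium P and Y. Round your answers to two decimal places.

Set AD = SRAS: 886 − 2P = 9P − 199, so 1085 = 11P and P = 98.64.
Substituting into AD, Y = 886 − 2P = 688.73.

P = 98.64, Y = 688.73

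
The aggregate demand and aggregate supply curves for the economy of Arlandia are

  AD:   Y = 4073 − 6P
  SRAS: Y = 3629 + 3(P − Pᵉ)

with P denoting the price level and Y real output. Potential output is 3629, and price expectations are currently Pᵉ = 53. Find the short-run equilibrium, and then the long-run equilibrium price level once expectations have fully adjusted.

Short run: P = 67, Y = 3671. Long run: P = 74.

Short run: with Pᵉ = 53, SRAS is Y = 3470 + 3P. Setting AD = SRAS gives 603 = 9P, so P = 67 and Y = 4073 − 6·67 = 3671.
Output 3671 is above potential 3629, so over time expected prices rise and SRAS shifts left until Y returns to 3629.
Long run: Y = 3629 on the AD curve gives 3629 = 4073 − 6P, so P = 74.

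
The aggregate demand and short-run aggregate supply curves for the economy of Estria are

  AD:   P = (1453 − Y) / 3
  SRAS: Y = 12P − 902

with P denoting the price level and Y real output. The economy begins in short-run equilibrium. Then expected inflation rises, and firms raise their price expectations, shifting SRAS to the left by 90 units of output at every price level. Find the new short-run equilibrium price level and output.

P = 163, Y = 964

This is a negative supply shock: SRAS shifts left.
New SRAS: Y = 12P − 992.
Set AD = SRAS: 1453 − 3P = 12P − 992, so 2445 = 15P and P = 163.
Y = 1453 − 3·163 = 964.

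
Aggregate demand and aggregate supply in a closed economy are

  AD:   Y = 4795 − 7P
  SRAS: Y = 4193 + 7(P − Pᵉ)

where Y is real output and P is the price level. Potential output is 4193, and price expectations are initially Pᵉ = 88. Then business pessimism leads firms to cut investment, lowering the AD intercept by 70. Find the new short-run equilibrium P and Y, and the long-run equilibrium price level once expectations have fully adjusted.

Short run: P = 82, Y = 4151. Long run: P = 76.

AD shifts left: new AD is Y = 4725 − 7P. With Pᵉ = 88, SRAS is Y = 3577 + 7P.
Short run: 4725 − 7P = 3577 + 7P gives 1148 = 14P, so P = 82 and Y = 4725 − 7·82 = 4151.
Y = 4151 is below potential 4193; expectations adjust and SRAS shifts right until Y = 4193.
Long run: on the new AD curve, 4193 = 4725 − 7P gives P = 76.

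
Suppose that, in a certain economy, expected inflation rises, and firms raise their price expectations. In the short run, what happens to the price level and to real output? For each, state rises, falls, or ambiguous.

Price level: rises; output: falls

This is an adverse supply shock: SRAS shifts left.
Moving along the downward-sloping AD curve, P rises and Y falls.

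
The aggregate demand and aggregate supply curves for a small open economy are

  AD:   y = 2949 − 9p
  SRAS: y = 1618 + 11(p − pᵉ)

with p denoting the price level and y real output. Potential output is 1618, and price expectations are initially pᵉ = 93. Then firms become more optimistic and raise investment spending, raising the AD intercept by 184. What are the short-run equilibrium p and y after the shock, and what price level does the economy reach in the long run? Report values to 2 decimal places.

Short run: p = 126.90, y = 1990.90. Long run: p = 168.33.

AD shifts right: new AD is y = 3133 − 9p. With pᵉ = 93, SRAS is y = 595 + 11p.
Short run: 3133 − 9p = 595 + 11p gives 2538 = 20p, so p = 126.90 and y = 3133 − 9p = 1990.90.
y = 1990.90 is above potential 1618; expectations adjust and SRAS shifts left until y = 1618.
Long run: on the new AD curve, 1618 = 3133 − 9p gives p = 168.33.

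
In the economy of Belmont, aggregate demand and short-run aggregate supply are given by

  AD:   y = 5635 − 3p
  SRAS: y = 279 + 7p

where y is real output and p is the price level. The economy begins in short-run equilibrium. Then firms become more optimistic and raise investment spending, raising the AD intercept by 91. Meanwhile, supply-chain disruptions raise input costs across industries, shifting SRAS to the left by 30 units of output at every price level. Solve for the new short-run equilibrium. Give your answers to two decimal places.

p = 547.70, y = 4082.90

After both shocks: AD is y = 5726 − 3p and SRAS is y = 249 + 7p.
Setting them equal: 5477 = 10p, so p = 547.70.
Substituting into AD, y = 4082.90.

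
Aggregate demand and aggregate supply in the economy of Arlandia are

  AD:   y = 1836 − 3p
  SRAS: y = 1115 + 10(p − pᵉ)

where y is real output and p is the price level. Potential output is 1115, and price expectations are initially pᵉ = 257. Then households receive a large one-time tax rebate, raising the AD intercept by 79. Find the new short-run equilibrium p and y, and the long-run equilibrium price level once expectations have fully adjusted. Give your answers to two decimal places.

AD shifts right: new AD is y = 1915 − 3p. With pᵉ = 257, SRAS is y = 10p − 1455.
Short run: 1915 − 3p = 10p − 1455 gives 3370 = 13p, so p = 259.23 and y = 1915 − 3p = 1137.31.
y = 1137.31 is above potential 1115; expectations adjust and SRAS shifts left until y = 1115.
Long run: on the new AD curve, 1115 = 1915 − 3p gives p = 266.67.

Short run: p = 259.23, y = 1137.31. Long run: p = 266.67.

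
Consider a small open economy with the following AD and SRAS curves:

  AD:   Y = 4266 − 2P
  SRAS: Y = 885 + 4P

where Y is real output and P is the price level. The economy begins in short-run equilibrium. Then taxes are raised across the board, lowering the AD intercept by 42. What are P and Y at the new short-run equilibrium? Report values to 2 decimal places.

P = 556.50, Y = 3111.00

This is a negative demand shock: AD shifts left.
New AD: Y = 4224 − 2P.
Set AD = SRAS: 4224 − 2P = 885 + 4P, so 3339 = 6P and P = 556.50.
Substituting into AD, Y = 3111.00.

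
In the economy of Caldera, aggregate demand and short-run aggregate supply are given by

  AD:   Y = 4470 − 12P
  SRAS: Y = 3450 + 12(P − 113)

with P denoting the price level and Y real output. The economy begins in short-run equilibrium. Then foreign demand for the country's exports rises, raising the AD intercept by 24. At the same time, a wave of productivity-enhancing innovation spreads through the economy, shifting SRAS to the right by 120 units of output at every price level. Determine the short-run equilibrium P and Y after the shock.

After both shocks: AD is Y = 4494 − 12P and SRAS is Y = 2214 + 12P.
Setting them equal: 2280 = 24P, so P = 95.
Y = 4494 − 12·95 = 3354.

P = 95, Y = 3354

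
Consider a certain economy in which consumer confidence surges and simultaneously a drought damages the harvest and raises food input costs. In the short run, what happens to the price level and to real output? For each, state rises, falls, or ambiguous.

Price level: rises; output: ambiguous

The first event is a positive demand shock: AD shifts right, which by itself pushes P up and Y up.
The second is an adverse supply shock: SRAS shifts left, which by itself pushes P up and Y down.
Both shocks push P up, so P rises. The two shocks push Y in opposite directions, so the effect on Y is ambiguous.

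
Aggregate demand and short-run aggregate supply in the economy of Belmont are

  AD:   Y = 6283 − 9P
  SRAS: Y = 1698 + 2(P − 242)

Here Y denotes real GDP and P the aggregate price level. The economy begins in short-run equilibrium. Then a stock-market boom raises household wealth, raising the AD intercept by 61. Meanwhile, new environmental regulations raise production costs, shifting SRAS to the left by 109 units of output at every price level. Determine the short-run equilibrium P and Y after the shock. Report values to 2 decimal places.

After both shocks: AD is Y = 6344 − 9P and SRAS is Y = 1105 + 2P.
Setting them equal: 5239 = 11P, so P = 476.27.
Substituting into AD, Y = 2057.55.

P = 476.27, Y = 2057.55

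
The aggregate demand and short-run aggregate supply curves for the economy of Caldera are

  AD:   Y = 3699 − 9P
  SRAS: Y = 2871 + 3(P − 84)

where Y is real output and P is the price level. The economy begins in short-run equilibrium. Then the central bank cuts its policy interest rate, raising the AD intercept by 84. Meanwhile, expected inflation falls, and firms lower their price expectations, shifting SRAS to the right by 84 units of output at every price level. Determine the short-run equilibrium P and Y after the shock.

P = 90, Y = 2973

After both shocks: AD is Y = 3783 − 9P and SRAS is Y = 2703 + 3P.
Setting them equal: 1080 = 12P, so P = 90.
Y = 3783 − 9·90 = 2973.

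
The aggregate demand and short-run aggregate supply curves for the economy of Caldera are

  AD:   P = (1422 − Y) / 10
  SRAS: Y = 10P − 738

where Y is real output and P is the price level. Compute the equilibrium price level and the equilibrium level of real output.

P = 108, Y = 342

Rearrange AD to Y = 1422 − 10P.
Set AD = SRAS: 1422 − 10P = 10P − 738, so 2160 = 20P and P = 108.
Then Y = 1422 − 10·108 = 342.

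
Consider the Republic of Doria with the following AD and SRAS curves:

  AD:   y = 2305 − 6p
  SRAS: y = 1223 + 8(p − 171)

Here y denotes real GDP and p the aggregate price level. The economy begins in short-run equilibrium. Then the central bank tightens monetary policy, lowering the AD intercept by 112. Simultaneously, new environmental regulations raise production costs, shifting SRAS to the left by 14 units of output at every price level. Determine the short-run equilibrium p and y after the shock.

After both shocks: AD is y = 2193 − 6p and SRAS is y = 8p − 159.
Setting them equal: 2352 = 14p, so p = 168.
y = 2193 − 6·168 = 1185.

p = 168, y = 1185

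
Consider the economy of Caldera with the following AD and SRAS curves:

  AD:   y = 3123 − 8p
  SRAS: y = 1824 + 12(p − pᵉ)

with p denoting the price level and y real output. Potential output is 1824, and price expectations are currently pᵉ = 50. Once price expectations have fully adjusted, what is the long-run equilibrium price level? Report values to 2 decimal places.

Long-run p = 162.38

Short run: with pᵉ = 50, SRAS is y = 1224 + 12p. Setting AD = SRAS gives 1899 = 20p, so p = 94.95 and y = 3123 − 8p = 2363.40.
Output 2363.40 is above potential 1824, so over time expected prices rise and SRAS shifts left until y returns to 1824.
Long run: y = 1824 on the AD curve gives 1824 = 3123 − 8p, so p = 162.38.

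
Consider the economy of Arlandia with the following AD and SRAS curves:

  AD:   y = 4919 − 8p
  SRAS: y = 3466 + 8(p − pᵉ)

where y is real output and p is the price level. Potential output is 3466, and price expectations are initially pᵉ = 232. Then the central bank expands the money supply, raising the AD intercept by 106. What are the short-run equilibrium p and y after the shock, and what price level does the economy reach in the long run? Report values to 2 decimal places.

Short run: p = 213.44, y = 3317.50. Long run: p = 194.88.

AD shifts right: new AD is y = 5025 − 8p. With pᵉ = 232, SRAS is y = 1610 + 8p.
Short run: 5025 − 8p = 1610 + 8p gives 3415 = 16p, so p = 213.44 and y = 5025 − 8p = 3317.50.
y = 3317.50 is below potential 3466; expectations adjust and SRAS shifts right until y = 3466.
Long run: on the new AD curve, 3466 = 5025 − 8p gives p = 194.88.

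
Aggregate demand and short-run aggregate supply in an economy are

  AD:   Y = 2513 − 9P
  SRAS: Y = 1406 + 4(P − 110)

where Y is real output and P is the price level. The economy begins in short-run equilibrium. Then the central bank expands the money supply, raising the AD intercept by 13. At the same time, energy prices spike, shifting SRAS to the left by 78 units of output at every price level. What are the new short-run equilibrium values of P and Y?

After both shocks: AD is Y = 2526 − 9P and SRAS is Y = 888 + 4P.
Setting them equal: 1638 = 13P, so P = 126.
Y = 2526 − 9·126 = 1392.

P = 126, Y = 1392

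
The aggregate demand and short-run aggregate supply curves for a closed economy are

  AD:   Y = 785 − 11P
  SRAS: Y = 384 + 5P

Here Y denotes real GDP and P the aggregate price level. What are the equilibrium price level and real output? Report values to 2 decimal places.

P = 25.06, Y = 509.31

Set AD = SRAS: 785 − 11P = 384 + 5P, so 401 = 16P and P = 25.06.
Substituting into AD, Y = 785 − 11P = 509.31.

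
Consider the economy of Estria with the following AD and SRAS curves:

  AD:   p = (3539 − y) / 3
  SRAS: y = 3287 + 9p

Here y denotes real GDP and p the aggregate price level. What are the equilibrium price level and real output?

p = 21, y = 3476

Rearrange AD to y = 3539 − 3p.
Set AD = SRAS: 3539 − 3p = 3287 + 9p, so 252 = 12p and p = 21.
Then y = 3539 − 3·21 = 3476.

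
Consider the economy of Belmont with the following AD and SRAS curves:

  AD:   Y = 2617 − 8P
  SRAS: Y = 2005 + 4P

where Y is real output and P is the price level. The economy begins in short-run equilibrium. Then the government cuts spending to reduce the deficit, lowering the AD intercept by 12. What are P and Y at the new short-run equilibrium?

This is a negative demand shock: AD shifts left.
New AD: Y = 2605 − 8P.
Set AD = SRAS: 2605 − 8P = 2005 + 4P, so 600 = 12P and P = 50.
Y = 2605 − 8·50 = 2205.

P = 50, Y = 2205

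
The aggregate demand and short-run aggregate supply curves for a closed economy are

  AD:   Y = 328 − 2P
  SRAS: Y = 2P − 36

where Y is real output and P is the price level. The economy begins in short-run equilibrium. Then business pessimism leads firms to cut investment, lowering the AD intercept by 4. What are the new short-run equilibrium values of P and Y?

P = 90, Y = 144

This is a negative demand shock: AD shifts left.
New AD: Y = 324 − 2P.
Set AD = SRAS: 324 − 2P = 2P − 36, so 360 = 4P and P = 90.
Y = 324 − 2·90 = 144.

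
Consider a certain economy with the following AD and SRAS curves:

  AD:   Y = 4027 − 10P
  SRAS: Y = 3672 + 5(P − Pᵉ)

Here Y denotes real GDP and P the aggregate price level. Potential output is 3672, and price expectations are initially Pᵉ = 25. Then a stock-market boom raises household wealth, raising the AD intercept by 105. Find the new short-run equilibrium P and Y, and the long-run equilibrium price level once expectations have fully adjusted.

AD shifts right: new AD is Y = 4132 − 10P. With Pᵉ = 25, SRAS is Y = 3547 + 5P.
Short run: 4132 − 10P = 3547 + 5P gives 585 = 15P, so P = 39 and Y = 4132 − 10·39 = 3742.
Y = 3742 is above potential 3672; expectations adjust and SRAS shifts left until Y = 3672.
Long run: on the new AD curve, 3672 = 4132 − 10P gives P = 46.

Short run: P = 39, Y = 3742. Long run: P = 46.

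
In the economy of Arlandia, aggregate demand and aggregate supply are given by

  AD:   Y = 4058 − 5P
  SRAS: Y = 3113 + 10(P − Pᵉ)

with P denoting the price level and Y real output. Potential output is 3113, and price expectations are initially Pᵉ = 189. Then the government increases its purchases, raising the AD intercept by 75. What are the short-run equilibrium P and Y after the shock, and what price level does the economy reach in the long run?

AD shifts right: new AD is Y = 4133 − 5P. With Pᵉ = 189, SRAS is Y = 1223 + 10P.
Short run: 4133 − 5P = 1223 + 10P gives 2910 = 15P, so P = 194 and Y = 4133 − 5·194 = 3163.
Y = 3163 is above potential 3113; expectations adjust and SRAS shifts left until Y = 3113.
Long run: on the new AD curve, 3113 = 4133 − 5P gives P = 204.

Short run: P = 194, Y = 3163. Long run: P = 204.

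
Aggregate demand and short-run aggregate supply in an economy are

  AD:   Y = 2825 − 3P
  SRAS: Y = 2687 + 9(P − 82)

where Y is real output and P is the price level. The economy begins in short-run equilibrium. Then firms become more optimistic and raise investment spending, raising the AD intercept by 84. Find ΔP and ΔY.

This is a positive demand shock: AD shifts right.
New AD: Y = 2909 − 3P.
SRAS can be written Y = 1949 + 9P.
Set AD = SRAS: 2909 − 3P = 1949 + 9P, so 960 = 12P and P = 80.
Y = 2909 − 3·80 = 2669.
Initially P = 73, Y = 2606, so ΔP = +7 and ΔY = +63.

ΔP = +7, ΔY = +63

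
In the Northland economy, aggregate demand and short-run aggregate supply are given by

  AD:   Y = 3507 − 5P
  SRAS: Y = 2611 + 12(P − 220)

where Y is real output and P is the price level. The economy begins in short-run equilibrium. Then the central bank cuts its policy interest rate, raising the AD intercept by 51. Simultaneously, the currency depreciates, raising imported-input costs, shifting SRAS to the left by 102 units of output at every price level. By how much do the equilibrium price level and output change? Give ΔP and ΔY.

After both shocks: AD is Y = 3558 − 5P and SRAS is Y = 12P − 131.
Setting them equal: 3689 = 17P, so P = 217.
Y = 3558 − 5·217 = 2473.
Initially P = 208, Y = 2467, so ΔP = +9 and ΔY = +6.

ΔP = +9, ΔY = +6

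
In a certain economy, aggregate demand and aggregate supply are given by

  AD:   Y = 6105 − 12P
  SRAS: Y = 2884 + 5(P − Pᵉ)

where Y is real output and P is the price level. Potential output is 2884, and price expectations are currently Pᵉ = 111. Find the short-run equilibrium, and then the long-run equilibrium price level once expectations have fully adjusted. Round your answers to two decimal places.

Short run: with Pᵉ = 111, SRAS is Y = 2329 + 5P. Setting AD = SRAS gives 3776 = 17P, so P = 222.12 and Y = 6105 − 12P = 3439.59.
Output 3439.59 is above potential 2884, so over time expected prices rise and SRAS shifts left until Y returns to 2884.
Long run: Y = 2884 on the AD curve gives 2884 = 6105 − 12P, so P = 268.42.

Short run: P = 222.12, Y = 3439.59. Long run: P = 268.42.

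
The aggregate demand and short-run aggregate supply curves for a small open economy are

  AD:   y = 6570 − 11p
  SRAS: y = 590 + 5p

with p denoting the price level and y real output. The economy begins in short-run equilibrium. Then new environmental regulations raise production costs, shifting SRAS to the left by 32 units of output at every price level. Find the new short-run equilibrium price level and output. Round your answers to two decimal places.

This is a negative supply shock: SRAS shifts left.
New SRAS: y = 558 + 5p.
Set AD = SRAS: 6570 − 11p = 558 + 5p, so 6012 = 16p and p = 375.75.
Substituting into AD, y = 2436.75.

p = 375.75, y = 2436.75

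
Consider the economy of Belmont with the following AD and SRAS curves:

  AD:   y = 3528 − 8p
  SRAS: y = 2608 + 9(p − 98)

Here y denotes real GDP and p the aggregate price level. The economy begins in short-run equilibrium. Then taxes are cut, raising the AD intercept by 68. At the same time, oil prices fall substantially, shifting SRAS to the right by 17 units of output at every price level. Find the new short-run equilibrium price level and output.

After both shocks: AD is y = 3596 − 8p and SRAS is y = 1743 + 9p.
Setting them equal: 1853 = 17p, so p = 109.
y = 3596 − 8·109 = 2724.

p = 109, y = 2724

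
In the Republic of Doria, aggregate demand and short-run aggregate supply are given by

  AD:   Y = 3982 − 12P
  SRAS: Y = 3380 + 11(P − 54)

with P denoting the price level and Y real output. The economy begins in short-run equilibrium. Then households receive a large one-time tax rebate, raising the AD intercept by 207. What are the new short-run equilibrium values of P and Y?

P = 61, Y = 3457

This is a positive demand shock: AD shifts right.
New AD: Y = 4189 − 12P.
SRAS can be written Y = 2786 + 11P.
Set AD = SRAS: 4189 − 12P = 2786 + 11P, so 1403 = 23P and P = 61.
Y = 4189 − 12·61 = 3457.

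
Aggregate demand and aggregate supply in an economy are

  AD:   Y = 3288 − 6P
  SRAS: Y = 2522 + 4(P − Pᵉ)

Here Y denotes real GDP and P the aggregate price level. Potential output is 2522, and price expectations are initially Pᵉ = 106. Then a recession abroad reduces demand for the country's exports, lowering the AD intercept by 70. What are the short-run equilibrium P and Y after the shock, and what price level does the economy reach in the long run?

Short run: P = 112, Y = 2546. Long run: P = 116.

AD shifts left: new AD is Y = 3218 − 6P. With Pᵉ = 106, SRAS is Y = 2098 + 4P.
Short run: 3218 − 6P = 2098 + 4P gives 1120 = 10P, so P = 112 and Y = 3218 − 6·112 = 2546.
Y = 2546 is above potential 2522; expectations adjust and SRAS shifts left until Y = 2522.
Long run: on the new AD curve, 2522 = 3218 − 6P gives P = 116.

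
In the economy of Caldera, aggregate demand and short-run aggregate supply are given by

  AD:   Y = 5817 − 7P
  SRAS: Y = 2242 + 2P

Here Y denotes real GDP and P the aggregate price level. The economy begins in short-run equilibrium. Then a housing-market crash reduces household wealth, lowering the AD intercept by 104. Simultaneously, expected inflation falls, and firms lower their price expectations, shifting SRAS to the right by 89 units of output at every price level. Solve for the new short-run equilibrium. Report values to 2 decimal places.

P = 375.78, Y = 3082.56

After both shocks: AD is Y = 5713 − 7P and SRAS is Y = 2331 + 2P.
Setting them equal: 3382 = 9P, so P = 375.78.
Substituting into AD, Y = 3082.56.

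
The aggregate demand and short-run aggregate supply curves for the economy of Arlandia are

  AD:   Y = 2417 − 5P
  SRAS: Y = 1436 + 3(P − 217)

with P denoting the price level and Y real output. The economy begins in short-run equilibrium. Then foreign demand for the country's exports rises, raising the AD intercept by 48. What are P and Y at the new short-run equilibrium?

P = 210, Y = 1415

This is a positive demand shock: AD shifts right.
New AD: Y = 2465 − 5P.
SRAS can be written Y = 785 + 3P.
Set AD = SRAS: 2465 − 5P = 785 + 3P, so 1680 = 8P and P = 210.
Y = 2465 − 5·210 = 1415.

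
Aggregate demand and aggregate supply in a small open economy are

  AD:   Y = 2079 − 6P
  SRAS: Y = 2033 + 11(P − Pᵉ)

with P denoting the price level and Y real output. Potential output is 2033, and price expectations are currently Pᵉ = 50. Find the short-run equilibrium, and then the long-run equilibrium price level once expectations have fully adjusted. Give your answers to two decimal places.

Short run: P = 35.06, Y = 1868.65. Long run: P = 7.67.

Short run: with Pᵉ = 50, SRAS is Y = 1483 + 11P. Setting AD = SRAS gives 596 = 17P, so P = 35.06 and Y = 2079 − 6P = 1868.65.
Output 1868.65 is below potential 2033, so over time expected prices fall and SRAS shifts right until Y returns to 2033.
Long run: Y = 2033 on the AD curve gives 2033 = 2079 − 6P, so P = 7.67.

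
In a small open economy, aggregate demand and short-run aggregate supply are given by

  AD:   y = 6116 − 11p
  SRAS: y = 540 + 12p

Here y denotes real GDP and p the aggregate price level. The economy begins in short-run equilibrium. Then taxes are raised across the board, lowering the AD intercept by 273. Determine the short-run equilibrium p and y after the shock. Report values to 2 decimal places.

This is a negative demand shock: AD shifts left.
New AD: y = 5843 − 11p.
Set AD = SRAS: 5843 − 11p = 540 + 12p, so 5303 = 23p and p = 230.57.
Substituting into AD, y = 3306.78.

p = 230.57, y = 3306.78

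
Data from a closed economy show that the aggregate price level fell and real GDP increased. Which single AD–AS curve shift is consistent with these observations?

P fell and Y rose. An AD shift moves P and Y in the same direction; an SRAS shift moves them in opposite directions.
Here P and Y moved in opposite directions, so the SRAS curve shifted.
Since Y rose, SRAS shifted right.

SRAS shifted right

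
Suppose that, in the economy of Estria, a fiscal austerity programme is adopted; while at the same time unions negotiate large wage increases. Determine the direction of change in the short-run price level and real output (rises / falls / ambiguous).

Price level: ambiguous; output: falls

The first event is a negative demand shock: AD shifts left, which by itself pushes P down and Y down.
The second is an adverse supply shock: SRAS shifts left, which by itself pushes P up and Y down.
The two shocks push P in opposite directions, so the effect on P is ambiguous. Both shocks push Y down, so Y falls.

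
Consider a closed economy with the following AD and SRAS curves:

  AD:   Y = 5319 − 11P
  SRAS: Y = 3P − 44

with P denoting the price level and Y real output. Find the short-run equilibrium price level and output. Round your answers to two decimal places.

Set AD = SRAS: 5319 − 11P = 3P − 44, so 5363 = 14P and P = 383.07.
Substituting into AD, Y = 5319 − 11P = 1105.21.

P = 383.07, Y = 1105.21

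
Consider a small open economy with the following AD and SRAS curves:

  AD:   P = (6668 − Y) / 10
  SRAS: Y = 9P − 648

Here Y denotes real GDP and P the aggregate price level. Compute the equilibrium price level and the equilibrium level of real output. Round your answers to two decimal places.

P = 385.05, Y = 2817.47

Rearrange AD to Y = 6668 − 10P.
Set AD = SRAS: 6668 − 10P = 9P − 648, so 7316 = 19P and P = 385.05.
Substituting into AD, Y = 6668 − 10P = 2817.47.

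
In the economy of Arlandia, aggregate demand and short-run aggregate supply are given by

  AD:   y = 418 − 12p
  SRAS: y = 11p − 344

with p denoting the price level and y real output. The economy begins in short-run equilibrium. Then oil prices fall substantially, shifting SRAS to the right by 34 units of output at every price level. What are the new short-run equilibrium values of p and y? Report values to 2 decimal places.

p = 31.65, y = 38.17

This is a positive supply shock: SRAS shifts right.
New SRAS: y = 11p − 310.
Set AD = SRAS: 418 − 12p = 11p − 310, so 728 = 23p and p = 31.65.
Substituting into AD, y = 38.17.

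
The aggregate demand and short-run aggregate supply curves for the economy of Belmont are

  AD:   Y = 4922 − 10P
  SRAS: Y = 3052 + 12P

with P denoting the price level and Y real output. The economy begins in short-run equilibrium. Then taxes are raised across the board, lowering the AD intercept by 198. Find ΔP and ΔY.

ΔP = -9, ΔY = -108

This is a negative demand shock: AD shifts left.
New AD: Y = 4724 − 10P.
Set AD = SRAS: 4724 − 10P = 3052 + 12P, so 1672 = 22P and P = 76.
Y = 4724 − 10·76 = 3964.
Initially P = 85, Y = 4072, so ΔP = -9 and ΔY = -108.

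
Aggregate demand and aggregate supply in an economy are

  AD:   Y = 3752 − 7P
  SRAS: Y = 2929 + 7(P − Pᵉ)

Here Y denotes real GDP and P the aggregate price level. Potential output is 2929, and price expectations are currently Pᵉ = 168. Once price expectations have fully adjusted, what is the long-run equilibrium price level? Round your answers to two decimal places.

Long-run P = 117.57

Short run: with Pᵉ = 168, SRAS is Y = 1753 + 7P. Setting AD = SRAS gives 1999 = 14P, so P = 142.79 and Y = 3752 − 7P = 2752.50.
Output 2752.50 is below potential 2929, so over time expected prices fall and SRAS shifts right until Y returns to 2929.
Long run: Y = 2929 on the AD curve gives 2929 = 3752 − 7P, so P = 117.57.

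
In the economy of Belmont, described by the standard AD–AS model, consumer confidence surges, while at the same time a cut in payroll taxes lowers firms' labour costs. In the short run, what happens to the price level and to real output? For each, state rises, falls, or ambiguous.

Price level: ambiguous; output: rises

The first event is a positive demand shock: AD shifts right, which by itself pushes P up and Y up.
The second is a favourable supply shock: SRAS shifts right, which by itself pushes P down and Y up.
The two shocks push P in opposite directions, so the effect on P is ambiguous. Both shocks push Y up, so Y rises.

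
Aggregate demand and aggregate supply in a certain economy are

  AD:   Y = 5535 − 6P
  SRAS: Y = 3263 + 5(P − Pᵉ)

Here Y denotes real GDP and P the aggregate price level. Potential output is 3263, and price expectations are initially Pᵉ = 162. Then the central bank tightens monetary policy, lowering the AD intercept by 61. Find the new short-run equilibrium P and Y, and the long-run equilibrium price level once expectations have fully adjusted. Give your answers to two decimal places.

Short run: P = 274.64, Y = 3826.18. Long run: P = 368.50.

AD shifts left: new AD is Y = 5474 − 6P. With Pᵉ = 162, SRAS is Y = 2453 + 5P.
Short run: 5474 − 6P = 2453 + 5P gives 3021 = 11P, so P = 274.64 and Y = 5474 − 6P = 3826.18.
Y = 3826.18 is above potential 3263; expectations adjust and SRAS shifts left until Y = 3263.
Long run: on the new AD curve, 3263 = 5474 − 6P gives P = 368.50.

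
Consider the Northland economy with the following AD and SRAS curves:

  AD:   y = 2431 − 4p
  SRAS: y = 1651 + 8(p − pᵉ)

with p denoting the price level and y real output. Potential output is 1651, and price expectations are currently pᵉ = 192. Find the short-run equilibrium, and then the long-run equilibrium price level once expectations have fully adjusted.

Short run: p = 193, y = 1659. Long run: p = 195.

Short run: with pᵉ = 192, SRAS is y = 115 + 8p. Setting AD = SRAS gives 2316 = 12p, so p = 193 and y = 2431 − 4·193 = 1659.
Output 1659 is above potential 1651, so over time expected prices rise and SRAS shifts left until y returns to 1651.
Long run: y = 1651 on the AD curve gives 1651 = 2431 − 4p, so p = 195.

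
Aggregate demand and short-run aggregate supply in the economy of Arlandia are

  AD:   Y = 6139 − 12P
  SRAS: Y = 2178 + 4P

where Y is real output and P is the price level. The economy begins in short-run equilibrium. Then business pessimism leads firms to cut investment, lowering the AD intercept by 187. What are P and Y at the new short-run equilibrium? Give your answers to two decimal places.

P = 235.88, Y = 3121.50

This is a negative demand shock: AD shifts left.
New AD: Y = 5952 − 12P.
Set AD = SRAS: 5952 − 12P = 2178 + 4P, so 3774 = 16P and P = 235.88.
Substituting into AD, Y = 3121.50.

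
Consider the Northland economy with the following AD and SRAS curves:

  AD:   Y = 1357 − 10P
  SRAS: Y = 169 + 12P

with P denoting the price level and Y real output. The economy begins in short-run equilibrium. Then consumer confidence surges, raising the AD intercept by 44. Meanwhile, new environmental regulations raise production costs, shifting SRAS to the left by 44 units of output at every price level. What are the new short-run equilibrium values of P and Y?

P = 58, Y = 821

After both shocks: AD is Y = 1401 − 10P and SRAS is Y = 125 + 12P.
Setting them equal: 1276 = 22P, so P = 58.
Y = 1401 − 10·58 = 821.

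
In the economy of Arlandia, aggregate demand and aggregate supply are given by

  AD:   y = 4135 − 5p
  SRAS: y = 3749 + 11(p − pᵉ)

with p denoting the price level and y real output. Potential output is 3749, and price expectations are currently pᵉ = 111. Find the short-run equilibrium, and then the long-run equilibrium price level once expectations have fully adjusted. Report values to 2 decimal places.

Short run: p = 100.44, y = 3632.81. Long run: p = 77.20.

Short run: with pᵉ = 111, SRAS is y = 2528 + 11p. Setting AD = SRAS gives 1607 = 16p, so p = 100.44 and y = 4135 − 5p = 3632.81.
Output 3632.81 is below potential 3749, so over time expected prices fall and SRAS shifts right until y returns to 3749.
Long run: y = 3749 on the AD curve gives 3749 = 4135 − 5p, so p = 77.20.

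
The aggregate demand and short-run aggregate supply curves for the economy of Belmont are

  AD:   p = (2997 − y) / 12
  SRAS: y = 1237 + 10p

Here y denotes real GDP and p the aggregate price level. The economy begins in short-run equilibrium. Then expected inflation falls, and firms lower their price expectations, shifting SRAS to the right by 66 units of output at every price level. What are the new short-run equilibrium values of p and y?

p = 77, y = 2073

This is a positive supply shock: SRAS shifts right.
New SRAS: y = 1303 + 10p.
Set AD = SRAS: 2997 − 12p = 1303 + 10p, so 1694 = 22p and p = 77.
y = 2997 − 12·77 = 2073.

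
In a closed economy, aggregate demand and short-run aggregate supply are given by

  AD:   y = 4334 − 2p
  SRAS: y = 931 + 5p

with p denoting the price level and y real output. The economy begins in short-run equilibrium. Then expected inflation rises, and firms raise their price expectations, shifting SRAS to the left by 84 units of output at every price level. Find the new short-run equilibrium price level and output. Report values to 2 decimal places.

This is a negative supply shock: SRAS shifts left.
New SRAS: y = 847 + 5p.
Set AD = SRAS: 4334 − 2p = 847 + 5p, so 3487 = 7p and p = 498.14.
Substituting into AD, y = 3337.71.

p = 498.14, y = 3337.71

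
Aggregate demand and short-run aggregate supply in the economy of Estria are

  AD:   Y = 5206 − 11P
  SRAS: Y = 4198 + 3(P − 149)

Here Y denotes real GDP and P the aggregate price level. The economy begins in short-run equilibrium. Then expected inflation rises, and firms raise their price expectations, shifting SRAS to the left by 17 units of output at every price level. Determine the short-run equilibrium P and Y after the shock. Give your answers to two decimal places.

P = 105.14, Y = 4049.43

This is a negative supply shock: SRAS shifts left.
New SRAS: Y = 3734 + 3P.
Set AD = SRAS: 5206 − 11P = 3734 + 3P, so 1472 = 14P and P = 105.14.
Substituting into AD, Y = 4049.43.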